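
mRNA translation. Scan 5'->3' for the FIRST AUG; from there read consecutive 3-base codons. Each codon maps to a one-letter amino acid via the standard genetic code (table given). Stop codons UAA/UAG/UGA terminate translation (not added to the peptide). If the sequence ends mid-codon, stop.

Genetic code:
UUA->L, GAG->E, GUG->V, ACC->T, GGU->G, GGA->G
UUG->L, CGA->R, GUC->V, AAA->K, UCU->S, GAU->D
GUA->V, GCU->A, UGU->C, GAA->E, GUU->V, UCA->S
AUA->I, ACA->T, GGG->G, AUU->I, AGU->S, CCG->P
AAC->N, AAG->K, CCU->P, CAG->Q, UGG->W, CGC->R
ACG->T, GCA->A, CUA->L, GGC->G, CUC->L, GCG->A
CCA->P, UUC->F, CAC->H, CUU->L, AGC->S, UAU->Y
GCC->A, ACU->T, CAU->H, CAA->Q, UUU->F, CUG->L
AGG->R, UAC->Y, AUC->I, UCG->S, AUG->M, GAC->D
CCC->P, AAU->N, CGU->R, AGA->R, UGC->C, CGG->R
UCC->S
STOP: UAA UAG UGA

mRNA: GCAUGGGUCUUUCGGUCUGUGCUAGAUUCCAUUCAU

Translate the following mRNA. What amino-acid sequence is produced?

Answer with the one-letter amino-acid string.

Answer: MGLSVCARFHS

Derivation:
start AUG at pos 2
pos 2: AUG -> M; peptide=M
pos 5: GGU -> G; peptide=MG
pos 8: CUU -> L; peptide=MGL
pos 11: UCG -> S; peptide=MGLS
pos 14: GUC -> V; peptide=MGLSV
pos 17: UGU -> C; peptide=MGLSVC
pos 20: GCU -> A; peptide=MGLSVCA
pos 23: AGA -> R; peptide=MGLSVCAR
pos 26: UUC -> F; peptide=MGLSVCARF
pos 29: CAU -> H; peptide=MGLSVCARFH
pos 32: UCA -> S; peptide=MGLSVCARFHS
pos 35: only 1 nt remain (<3), stop (end of mRNA)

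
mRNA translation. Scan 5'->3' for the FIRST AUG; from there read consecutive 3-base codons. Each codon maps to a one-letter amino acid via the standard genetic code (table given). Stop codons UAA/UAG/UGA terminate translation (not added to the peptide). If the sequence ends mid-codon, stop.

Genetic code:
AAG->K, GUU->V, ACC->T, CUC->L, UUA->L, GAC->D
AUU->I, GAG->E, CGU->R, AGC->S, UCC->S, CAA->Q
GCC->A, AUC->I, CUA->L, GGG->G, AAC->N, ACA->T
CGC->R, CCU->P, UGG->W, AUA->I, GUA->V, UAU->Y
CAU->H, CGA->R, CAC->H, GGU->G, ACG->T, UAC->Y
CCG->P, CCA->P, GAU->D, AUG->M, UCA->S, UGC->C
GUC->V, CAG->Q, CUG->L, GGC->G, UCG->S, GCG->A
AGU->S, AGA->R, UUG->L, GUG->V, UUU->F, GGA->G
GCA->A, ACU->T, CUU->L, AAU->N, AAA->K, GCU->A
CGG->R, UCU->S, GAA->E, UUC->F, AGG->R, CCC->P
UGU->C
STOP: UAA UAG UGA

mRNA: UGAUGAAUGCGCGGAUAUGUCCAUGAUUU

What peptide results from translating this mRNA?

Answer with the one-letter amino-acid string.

Answer: MNARICP

Derivation:
start AUG at pos 2
pos 2: AUG -> M; peptide=M
pos 5: AAU -> N; peptide=MN
pos 8: GCG -> A; peptide=MNA
pos 11: CGG -> R; peptide=MNAR
pos 14: AUA -> I; peptide=MNARI
pos 17: UGU -> C; peptide=MNARIC
pos 20: CCA -> P; peptide=MNARICP
pos 23: UGA -> STOP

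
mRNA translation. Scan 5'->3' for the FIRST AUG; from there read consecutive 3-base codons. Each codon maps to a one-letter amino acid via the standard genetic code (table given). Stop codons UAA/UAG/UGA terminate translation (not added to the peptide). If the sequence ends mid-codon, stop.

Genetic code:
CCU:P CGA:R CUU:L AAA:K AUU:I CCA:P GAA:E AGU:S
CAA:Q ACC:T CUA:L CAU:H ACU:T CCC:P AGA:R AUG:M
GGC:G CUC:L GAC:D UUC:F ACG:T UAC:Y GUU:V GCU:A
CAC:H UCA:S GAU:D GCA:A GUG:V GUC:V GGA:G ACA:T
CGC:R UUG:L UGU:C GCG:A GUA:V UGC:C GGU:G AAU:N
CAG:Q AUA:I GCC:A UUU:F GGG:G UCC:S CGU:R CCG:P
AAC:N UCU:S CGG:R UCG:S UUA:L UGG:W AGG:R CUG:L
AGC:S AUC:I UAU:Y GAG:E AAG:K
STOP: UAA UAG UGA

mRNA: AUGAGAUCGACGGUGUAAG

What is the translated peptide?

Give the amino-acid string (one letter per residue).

Answer: MRSTV

Derivation:
start AUG at pos 0
pos 0: AUG -> M; peptide=M
pos 3: AGA -> R; peptide=MR
pos 6: UCG -> S; peptide=MRS
pos 9: ACG -> T; peptide=MRST
pos 12: GUG -> V; peptide=MRSTV
pos 15: UAA -> STOP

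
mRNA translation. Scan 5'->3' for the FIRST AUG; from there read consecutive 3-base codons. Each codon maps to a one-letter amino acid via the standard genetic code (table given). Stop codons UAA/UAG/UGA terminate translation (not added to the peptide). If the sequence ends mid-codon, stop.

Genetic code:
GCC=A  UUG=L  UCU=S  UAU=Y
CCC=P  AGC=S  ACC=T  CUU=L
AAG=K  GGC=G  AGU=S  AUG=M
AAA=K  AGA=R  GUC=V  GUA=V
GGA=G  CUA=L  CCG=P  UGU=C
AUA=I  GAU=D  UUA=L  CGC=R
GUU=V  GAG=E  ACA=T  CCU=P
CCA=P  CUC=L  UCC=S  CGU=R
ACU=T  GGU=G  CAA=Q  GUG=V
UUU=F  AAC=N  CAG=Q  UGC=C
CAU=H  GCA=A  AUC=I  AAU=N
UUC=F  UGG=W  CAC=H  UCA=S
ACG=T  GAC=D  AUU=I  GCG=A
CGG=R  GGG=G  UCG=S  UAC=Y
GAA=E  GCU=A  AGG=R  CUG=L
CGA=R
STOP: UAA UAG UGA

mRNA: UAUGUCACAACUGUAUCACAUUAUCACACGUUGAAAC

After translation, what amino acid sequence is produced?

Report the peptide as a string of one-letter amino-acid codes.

start AUG at pos 1
pos 1: AUG -> M; peptide=M
pos 4: UCA -> S; peptide=MS
pos 7: CAA -> Q; peptide=MSQ
pos 10: CUG -> L; peptide=MSQL
pos 13: UAU -> Y; peptide=MSQLY
pos 16: CAC -> H; peptide=MSQLYH
pos 19: AUU -> I; peptide=MSQLYHI
pos 22: AUC -> I; peptide=MSQLYHII
pos 25: ACA -> T; peptide=MSQLYHIIT
pos 28: CGU -> R; peptide=MSQLYHIITR
pos 31: UGA -> STOP

Answer: MSQLYHIITR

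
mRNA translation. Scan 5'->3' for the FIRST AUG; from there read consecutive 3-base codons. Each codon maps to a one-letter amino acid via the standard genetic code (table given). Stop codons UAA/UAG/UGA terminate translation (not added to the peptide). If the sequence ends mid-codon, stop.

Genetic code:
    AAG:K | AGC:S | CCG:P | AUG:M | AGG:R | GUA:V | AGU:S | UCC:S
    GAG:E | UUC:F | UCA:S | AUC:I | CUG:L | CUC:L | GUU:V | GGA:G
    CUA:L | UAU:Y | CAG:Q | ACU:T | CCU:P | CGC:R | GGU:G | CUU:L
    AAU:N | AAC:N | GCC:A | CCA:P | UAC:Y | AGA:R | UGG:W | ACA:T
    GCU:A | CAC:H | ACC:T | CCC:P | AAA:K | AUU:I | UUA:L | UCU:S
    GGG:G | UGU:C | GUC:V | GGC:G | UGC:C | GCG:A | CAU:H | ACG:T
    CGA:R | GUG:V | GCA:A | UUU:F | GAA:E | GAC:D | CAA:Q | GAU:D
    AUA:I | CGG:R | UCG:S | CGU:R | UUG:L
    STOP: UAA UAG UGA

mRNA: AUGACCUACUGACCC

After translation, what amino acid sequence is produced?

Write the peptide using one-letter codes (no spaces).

start AUG at pos 0
pos 0: AUG -> M; peptide=M
pos 3: ACC -> T; peptide=MT
pos 6: UAC -> Y; peptide=MTY
pos 9: UGA -> STOP

Answer: MTY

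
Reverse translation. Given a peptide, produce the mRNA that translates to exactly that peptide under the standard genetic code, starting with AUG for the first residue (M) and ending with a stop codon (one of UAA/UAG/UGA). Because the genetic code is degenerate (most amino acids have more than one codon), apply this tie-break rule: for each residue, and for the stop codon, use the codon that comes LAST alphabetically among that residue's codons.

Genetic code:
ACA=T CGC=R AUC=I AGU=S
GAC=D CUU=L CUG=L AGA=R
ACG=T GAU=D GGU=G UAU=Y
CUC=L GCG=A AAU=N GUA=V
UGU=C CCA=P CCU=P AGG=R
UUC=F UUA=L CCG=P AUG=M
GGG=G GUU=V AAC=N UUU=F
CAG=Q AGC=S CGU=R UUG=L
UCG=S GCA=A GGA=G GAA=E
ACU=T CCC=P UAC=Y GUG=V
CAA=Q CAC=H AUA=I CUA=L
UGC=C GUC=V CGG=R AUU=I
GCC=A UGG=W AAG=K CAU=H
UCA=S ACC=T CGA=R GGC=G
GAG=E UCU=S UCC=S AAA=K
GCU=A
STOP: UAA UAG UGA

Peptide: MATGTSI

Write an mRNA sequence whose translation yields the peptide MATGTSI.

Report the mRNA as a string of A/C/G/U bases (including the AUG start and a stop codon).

Answer: mRNA: AUGGCUACUGGUACUUCUAUUUGA

Derivation:
residue 1: M -> AUG (start codon)
residue 2: A codons sorted = GCA,GCC,GCG,GCU -> pick last = GCU
residue 3: T codons sorted = ACA,ACC,ACG,ACU -> pick last = ACU
residue 4: G codons sorted = GGA,GGC,GGG,GGU -> pick last = GGU
residue 5: T codons sorted = ACA,ACC,ACG,ACU -> pick last = ACU
residue 6: S codons sorted = AGC,AGU,UCA,UCC,UCG,UCU -> pick last = UCU
residue 7: I codons sorted = AUA,AUC,AUU -> pick last = AUU
terminator: stop codons sorted = UAA,UAG,UGA -> pick last = UGA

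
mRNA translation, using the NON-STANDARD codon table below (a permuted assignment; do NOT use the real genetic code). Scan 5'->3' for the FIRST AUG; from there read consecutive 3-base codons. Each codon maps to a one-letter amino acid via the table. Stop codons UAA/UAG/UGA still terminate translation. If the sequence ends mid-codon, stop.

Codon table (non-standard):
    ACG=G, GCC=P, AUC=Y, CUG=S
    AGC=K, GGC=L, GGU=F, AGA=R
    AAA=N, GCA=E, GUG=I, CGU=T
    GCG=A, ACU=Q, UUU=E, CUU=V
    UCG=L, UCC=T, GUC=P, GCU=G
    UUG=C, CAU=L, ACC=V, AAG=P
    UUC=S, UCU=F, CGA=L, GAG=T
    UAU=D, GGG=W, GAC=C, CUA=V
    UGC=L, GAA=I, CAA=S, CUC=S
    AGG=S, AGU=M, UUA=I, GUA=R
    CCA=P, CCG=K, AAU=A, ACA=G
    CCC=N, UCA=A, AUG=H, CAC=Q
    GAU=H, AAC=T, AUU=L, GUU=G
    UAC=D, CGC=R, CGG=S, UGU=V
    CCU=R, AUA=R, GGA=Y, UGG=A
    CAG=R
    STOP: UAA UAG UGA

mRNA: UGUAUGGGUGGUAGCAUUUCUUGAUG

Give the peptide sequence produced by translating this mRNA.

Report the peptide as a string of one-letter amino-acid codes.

Answer: HFFKLF

Derivation:
start AUG at pos 3
pos 3: AUG -> H; peptide=H
pos 6: GGU -> F; peptide=HF
pos 9: GGU -> F; peptide=HFF
pos 12: AGC -> K; peptide=HFFK
pos 15: AUU -> L; peptide=HFFKL
pos 18: UCU -> F; peptide=HFFKLF
pos 21: UGA -> STOP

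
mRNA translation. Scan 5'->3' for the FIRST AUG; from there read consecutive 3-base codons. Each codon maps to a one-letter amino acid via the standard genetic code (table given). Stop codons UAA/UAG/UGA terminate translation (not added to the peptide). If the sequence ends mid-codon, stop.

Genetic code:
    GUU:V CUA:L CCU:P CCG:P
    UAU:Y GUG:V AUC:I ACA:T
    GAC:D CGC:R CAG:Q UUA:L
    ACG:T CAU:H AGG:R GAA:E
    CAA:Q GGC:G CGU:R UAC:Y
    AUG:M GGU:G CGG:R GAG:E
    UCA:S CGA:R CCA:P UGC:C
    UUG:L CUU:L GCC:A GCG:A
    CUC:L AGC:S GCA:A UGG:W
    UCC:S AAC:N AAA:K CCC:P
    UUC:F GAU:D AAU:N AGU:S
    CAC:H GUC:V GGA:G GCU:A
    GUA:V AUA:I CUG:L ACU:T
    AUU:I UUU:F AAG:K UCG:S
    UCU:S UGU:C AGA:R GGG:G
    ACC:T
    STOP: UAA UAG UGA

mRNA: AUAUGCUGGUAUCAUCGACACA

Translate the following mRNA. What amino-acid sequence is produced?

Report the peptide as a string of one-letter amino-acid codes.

Answer: MLVSST

Derivation:
start AUG at pos 2
pos 2: AUG -> M; peptide=M
pos 5: CUG -> L; peptide=ML
pos 8: GUA -> V; peptide=MLV
pos 11: UCA -> S; peptide=MLVS
pos 14: UCG -> S; peptide=MLVSS
pos 17: ACA -> T; peptide=MLVSST
pos 20: only 2 nt remain (<3), stop (end of mRNA)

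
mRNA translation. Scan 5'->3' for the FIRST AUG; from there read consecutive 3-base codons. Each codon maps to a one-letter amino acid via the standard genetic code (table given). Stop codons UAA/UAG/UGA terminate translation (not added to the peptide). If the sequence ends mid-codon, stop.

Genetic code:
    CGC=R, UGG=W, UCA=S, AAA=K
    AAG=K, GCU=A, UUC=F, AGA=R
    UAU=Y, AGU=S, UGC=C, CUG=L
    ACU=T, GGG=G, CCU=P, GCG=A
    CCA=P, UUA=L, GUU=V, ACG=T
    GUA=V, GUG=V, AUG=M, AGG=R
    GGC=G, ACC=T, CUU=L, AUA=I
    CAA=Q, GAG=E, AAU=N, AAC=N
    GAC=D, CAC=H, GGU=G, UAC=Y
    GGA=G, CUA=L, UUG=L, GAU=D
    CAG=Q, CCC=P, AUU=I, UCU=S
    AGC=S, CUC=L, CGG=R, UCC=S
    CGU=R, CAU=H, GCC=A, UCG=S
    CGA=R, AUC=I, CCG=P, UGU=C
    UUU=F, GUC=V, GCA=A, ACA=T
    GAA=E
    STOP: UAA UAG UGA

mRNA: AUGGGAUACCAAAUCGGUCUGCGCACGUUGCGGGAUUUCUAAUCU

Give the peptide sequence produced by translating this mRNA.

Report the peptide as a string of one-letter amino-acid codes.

Answer: MGYQIGLRTLRDF

Derivation:
start AUG at pos 0
pos 0: AUG -> M; peptide=M
pos 3: GGA -> G; peptide=MG
pos 6: UAC -> Y; peptide=MGY
pos 9: CAA -> Q; peptide=MGYQ
pos 12: AUC -> I; peptide=MGYQI
pos 15: GGU -> G; peptide=MGYQIG
pos 18: CUG -> L; peptide=MGYQIGL
pos 21: CGC -> R; peptide=MGYQIGLR
pos 24: ACG -> T; peptide=MGYQIGLRT
pos 27: UUG -> L; peptide=MGYQIGLRTL
pos 30: CGG -> R; peptide=MGYQIGLRTLR
pos 33: GAU -> D; peptide=MGYQIGLRTLRD
pos 36: UUC -> F; peptide=MGYQIGLRTLRDF
pos 39: UAA -> STOP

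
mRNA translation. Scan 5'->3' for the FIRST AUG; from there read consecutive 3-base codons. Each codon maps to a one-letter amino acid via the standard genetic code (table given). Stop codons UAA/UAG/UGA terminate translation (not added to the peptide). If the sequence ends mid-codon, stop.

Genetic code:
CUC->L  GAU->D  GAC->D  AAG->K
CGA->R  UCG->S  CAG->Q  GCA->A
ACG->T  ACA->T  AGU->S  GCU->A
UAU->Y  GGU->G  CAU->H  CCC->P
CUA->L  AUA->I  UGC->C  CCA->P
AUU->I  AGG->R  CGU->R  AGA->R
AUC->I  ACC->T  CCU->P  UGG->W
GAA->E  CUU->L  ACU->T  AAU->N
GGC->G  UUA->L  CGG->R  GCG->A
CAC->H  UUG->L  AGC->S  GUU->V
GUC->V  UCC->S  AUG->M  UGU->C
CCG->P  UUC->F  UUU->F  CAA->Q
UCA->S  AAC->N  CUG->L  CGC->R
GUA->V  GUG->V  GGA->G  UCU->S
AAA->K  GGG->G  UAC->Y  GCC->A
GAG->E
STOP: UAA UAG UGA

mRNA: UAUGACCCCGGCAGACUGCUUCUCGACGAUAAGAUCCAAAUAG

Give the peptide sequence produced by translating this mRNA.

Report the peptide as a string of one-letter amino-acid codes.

Answer: MTPADCFSTIRSK

Derivation:
start AUG at pos 1
pos 1: AUG -> M; peptide=M
pos 4: ACC -> T; peptide=MT
pos 7: CCG -> P; peptide=MTP
pos 10: GCA -> A; peptide=MTPA
pos 13: GAC -> D; peptide=MTPAD
pos 16: UGC -> C; peptide=MTPADC
pos 19: UUC -> F; peptide=MTPADCF
pos 22: UCG -> S; peptide=MTPADCFS
pos 25: ACG -> T; peptide=MTPADCFST
pos 28: AUA -> I; peptide=MTPADCFSTI
pos 31: AGA -> R; peptide=MTPADCFSTIR
pos 34: UCC -> S; peptide=MTPADCFSTIRS
pos 37: AAA -> K; peptide=MTPADCFSTIRSK
pos 40: UAG -> STOP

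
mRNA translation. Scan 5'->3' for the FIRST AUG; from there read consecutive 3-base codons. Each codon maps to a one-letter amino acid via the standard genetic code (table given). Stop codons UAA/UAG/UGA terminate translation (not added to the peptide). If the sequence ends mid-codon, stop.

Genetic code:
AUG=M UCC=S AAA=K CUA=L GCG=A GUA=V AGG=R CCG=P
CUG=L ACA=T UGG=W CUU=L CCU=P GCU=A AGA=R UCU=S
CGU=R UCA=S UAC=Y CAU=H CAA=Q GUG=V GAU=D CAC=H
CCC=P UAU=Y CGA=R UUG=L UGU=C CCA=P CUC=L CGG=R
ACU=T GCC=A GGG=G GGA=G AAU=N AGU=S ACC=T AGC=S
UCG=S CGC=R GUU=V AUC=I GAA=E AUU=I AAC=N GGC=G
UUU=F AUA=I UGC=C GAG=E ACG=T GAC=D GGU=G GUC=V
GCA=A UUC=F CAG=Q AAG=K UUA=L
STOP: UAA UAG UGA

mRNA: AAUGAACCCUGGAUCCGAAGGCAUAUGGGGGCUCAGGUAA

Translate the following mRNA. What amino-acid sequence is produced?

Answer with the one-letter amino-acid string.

Answer: MNPGSEGIWGLR

Derivation:
start AUG at pos 1
pos 1: AUG -> M; peptide=M
pos 4: AAC -> N; peptide=MN
pos 7: CCU -> P; peptide=MNP
pos 10: GGA -> G; peptide=MNPG
pos 13: UCC -> S; peptide=MNPGS
pos 16: GAA -> E; peptide=MNPGSE
pos 19: GGC -> G; peptide=MNPGSEG
pos 22: AUA -> I; peptide=MNPGSEGI
pos 25: UGG -> W; peptide=MNPGSEGIW
pos 28: GGG -> G; peptide=MNPGSEGIWG
pos 31: CUC -> L; peptide=MNPGSEGIWGL
pos 34: AGG -> R; peptide=MNPGSEGIWGLR
pos 37: UAA -> STOP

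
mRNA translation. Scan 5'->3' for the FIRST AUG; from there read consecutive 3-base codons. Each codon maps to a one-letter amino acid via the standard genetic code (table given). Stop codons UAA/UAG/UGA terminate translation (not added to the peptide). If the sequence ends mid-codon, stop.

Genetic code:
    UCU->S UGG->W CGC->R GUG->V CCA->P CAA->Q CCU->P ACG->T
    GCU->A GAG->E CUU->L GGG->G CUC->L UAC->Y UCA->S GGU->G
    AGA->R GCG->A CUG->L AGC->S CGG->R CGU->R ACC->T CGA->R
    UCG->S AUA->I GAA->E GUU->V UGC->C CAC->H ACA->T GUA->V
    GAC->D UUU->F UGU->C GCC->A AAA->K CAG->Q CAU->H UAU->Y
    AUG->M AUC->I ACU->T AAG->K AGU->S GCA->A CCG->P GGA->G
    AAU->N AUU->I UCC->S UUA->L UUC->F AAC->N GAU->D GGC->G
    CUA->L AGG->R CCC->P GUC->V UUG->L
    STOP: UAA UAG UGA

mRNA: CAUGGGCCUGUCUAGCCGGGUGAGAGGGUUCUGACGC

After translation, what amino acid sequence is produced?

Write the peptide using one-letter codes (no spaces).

start AUG at pos 1
pos 1: AUG -> M; peptide=M
pos 4: GGC -> G; peptide=MG
pos 7: CUG -> L; peptide=MGL
pos 10: UCU -> S; peptide=MGLS
pos 13: AGC -> S; peptide=MGLSS
pos 16: CGG -> R; peptide=MGLSSR
pos 19: GUG -> V; peptide=MGLSSRV
pos 22: AGA -> R; peptide=MGLSSRVR
pos 25: GGG -> G; peptide=MGLSSRVRG
pos 28: UUC -> F; peptide=MGLSSRVRGF
pos 31: UGA -> STOP

Answer: MGLSSRVRGF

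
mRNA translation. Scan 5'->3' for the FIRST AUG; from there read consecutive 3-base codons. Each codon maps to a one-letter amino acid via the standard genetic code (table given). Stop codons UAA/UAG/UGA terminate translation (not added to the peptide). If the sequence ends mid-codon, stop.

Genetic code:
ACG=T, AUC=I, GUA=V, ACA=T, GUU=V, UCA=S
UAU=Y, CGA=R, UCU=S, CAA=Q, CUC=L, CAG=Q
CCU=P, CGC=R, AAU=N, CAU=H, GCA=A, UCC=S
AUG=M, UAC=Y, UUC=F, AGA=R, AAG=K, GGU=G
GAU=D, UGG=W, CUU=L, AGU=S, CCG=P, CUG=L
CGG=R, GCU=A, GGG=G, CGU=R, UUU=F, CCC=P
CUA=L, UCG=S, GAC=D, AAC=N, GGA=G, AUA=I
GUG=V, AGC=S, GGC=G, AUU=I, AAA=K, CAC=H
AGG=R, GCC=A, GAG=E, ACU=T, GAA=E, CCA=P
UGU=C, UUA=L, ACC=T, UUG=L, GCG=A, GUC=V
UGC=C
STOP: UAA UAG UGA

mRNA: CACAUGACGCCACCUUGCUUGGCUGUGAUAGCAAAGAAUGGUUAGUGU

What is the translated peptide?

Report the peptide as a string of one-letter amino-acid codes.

start AUG at pos 3
pos 3: AUG -> M; peptide=M
pos 6: ACG -> T; peptide=MT
pos 9: CCA -> P; peptide=MTP
pos 12: CCU -> P; peptide=MTPP
pos 15: UGC -> C; peptide=MTPPC
pos 18: UUG -> L; peptide=MTPPCL
pos 21: GCU -> A; peptide=MTPPCLA
pos 24: GUG -> V; peptide=MTPPCLAV
pos 27: AUA -> I; peptide=MTPPCLAVI
pos 30: GCA -> A; peptide=MTPPCLAVIA
pos 33: AAG -> K; peptide=MTPPCLAVIAK
pos 36: AAU -> N; peptide=MTPPCLAVIAKN
pos 39: GGU -> G; peptide=MTPPCLAVIAKNG
pos 42: UAG -> STOP

Answer: MTPPCLAVIAKNG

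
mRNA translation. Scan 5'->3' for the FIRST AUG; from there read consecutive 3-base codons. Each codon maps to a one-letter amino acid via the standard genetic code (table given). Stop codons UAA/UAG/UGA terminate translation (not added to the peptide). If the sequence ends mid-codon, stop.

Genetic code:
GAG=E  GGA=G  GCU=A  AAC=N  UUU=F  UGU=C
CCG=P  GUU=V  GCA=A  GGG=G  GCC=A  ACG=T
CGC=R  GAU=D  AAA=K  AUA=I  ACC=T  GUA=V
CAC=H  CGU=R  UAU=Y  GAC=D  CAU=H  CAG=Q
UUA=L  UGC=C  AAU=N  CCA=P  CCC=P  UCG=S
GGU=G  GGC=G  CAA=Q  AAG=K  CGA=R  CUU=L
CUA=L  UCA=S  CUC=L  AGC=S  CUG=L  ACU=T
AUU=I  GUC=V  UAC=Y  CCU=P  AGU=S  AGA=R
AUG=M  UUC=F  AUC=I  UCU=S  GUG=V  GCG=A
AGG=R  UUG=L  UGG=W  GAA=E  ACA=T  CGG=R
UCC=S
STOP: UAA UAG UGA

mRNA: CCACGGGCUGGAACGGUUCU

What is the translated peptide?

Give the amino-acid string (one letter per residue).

Answer: (empty: no AUG start codon)

Derivation:
no AUG start codon found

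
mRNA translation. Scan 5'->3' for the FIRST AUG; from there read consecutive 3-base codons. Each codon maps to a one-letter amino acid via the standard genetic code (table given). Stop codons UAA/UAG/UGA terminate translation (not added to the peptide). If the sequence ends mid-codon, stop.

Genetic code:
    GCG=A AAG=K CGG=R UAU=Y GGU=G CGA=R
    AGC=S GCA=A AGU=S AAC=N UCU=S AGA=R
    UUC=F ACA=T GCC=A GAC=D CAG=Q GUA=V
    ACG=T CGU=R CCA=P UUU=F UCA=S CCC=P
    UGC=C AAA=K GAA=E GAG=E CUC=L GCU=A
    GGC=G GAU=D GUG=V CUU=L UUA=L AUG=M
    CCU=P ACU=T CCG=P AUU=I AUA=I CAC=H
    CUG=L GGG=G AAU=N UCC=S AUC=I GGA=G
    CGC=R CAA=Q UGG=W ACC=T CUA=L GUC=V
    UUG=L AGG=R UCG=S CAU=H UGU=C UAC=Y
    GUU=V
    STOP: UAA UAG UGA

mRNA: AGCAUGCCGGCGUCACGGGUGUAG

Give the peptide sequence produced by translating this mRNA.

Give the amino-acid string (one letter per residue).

Answer: MPASRV

Derivation:
start AUG at pos 3
pos 3: AUG -> M; peptide=M
pos 6: CCG -> P; peptide=MP
pos 9: GCG -> A; peptide=MPA
pos 12: UCA -> S; peptide=MPAS
pos 15: CGG -> R; peptide=MPASR
pos 18: GUG -> V; peptide=MPASRV
pos 21: UAG -> STOP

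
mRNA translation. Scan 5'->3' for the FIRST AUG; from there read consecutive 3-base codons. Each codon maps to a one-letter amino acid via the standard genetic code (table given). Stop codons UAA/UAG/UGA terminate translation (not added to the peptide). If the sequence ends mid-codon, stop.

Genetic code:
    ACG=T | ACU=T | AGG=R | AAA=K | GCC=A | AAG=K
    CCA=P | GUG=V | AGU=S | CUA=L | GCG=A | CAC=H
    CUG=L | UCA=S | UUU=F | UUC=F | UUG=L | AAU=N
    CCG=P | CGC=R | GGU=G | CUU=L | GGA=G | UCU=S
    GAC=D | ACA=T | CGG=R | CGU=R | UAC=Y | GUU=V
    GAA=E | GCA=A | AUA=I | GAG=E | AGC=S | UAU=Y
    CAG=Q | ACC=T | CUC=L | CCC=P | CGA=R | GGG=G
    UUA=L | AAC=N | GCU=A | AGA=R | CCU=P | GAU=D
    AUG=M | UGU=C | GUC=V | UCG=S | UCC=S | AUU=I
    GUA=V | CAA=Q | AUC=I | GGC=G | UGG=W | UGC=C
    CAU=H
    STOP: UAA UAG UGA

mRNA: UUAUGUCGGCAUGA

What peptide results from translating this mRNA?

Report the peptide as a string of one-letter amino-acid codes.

start AUG at pos 2
pos 2: AUG -> M; peptide=M
pos 5: UCG -> S; peptide=MS
pos 8: GCA -> A; peptide=MSA
pos 11: UGA -> STOP

Answer: MSA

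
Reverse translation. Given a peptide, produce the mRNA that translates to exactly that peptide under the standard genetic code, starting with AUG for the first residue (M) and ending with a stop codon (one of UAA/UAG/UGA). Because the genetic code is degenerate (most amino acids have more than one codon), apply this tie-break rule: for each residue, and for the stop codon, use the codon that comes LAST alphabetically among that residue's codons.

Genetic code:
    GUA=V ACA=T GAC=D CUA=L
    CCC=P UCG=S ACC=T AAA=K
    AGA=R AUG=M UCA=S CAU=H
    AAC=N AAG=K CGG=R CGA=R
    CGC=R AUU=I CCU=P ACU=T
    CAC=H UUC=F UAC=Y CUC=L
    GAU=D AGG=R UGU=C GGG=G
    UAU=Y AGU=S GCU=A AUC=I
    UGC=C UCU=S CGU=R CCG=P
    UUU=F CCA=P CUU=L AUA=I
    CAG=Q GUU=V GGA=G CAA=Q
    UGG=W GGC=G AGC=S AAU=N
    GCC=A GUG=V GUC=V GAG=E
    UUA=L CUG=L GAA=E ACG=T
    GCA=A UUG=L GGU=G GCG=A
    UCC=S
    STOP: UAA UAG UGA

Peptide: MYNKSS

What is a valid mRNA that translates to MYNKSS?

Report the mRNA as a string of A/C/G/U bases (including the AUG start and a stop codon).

residue 1: M -> AUG (start codon)
residue 2: Y codons sorted = UAC,UAU -> pick last = UAU
residue 3: N codons sorted = AAC,AAU -> pick last = AAU
residue 4: K codons sorted = AAA,AAG -> pick last = AAG
residue 5: S codons sorted = AGC,AGU,UCA,UCC,UCG,UCU -> pick last = UCU
residue 6: S codons sorted = AGC,AGU,UCA,UCC,UCG,UCU -> pick last = UCU
terminator: stop codons sorted = UAA,UAG,UGA -> pick last = UGA

Answer: mRNA: AUGUAUAAUAAGUCUUCUUGA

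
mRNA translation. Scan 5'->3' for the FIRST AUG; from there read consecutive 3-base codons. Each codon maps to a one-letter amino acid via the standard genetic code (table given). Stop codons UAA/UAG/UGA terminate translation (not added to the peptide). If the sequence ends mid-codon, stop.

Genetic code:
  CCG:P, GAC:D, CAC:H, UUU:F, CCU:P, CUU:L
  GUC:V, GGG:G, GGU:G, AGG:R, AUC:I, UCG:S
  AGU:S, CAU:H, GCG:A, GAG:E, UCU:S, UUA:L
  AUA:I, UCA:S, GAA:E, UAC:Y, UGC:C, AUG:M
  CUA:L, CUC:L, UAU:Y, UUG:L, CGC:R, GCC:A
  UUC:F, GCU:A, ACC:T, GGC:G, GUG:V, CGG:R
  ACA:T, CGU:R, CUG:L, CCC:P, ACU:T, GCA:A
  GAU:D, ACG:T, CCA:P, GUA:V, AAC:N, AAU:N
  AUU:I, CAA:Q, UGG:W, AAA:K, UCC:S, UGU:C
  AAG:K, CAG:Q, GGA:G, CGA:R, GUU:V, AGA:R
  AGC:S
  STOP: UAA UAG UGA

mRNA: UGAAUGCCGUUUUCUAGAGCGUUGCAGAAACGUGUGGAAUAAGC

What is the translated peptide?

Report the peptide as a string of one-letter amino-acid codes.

Answer: MPFSRALQKRVE

Derivation:
start AUG at pos 3
pos 3: AUG -> M; peptide=M
pos 6: CCG -> P; peptide=MP
pos 9: UUU -> F; peptide=MPF
pos 12: UCU -> S; peptide=MPFS
pos 15: AGA -> R; peptide=MPFSR
pos 18: GCG -> A; peptide=MPFSRA
pos 21: UUG -> L; peptide=MPFSRAL
pos 24: CAG -> Q; peptide=MPFSRALQ
pos 27: AAA -> K; peptide=MPFSRALQK
pos 30: CGU -> R; peptide=MPFSRALQKR
pos 33: GUG -> V; peptide=MPFSRALQKRV
pos 36: GAA -> E; peptide=MPFSRALQKRVE
pos 39: UAA -> STOP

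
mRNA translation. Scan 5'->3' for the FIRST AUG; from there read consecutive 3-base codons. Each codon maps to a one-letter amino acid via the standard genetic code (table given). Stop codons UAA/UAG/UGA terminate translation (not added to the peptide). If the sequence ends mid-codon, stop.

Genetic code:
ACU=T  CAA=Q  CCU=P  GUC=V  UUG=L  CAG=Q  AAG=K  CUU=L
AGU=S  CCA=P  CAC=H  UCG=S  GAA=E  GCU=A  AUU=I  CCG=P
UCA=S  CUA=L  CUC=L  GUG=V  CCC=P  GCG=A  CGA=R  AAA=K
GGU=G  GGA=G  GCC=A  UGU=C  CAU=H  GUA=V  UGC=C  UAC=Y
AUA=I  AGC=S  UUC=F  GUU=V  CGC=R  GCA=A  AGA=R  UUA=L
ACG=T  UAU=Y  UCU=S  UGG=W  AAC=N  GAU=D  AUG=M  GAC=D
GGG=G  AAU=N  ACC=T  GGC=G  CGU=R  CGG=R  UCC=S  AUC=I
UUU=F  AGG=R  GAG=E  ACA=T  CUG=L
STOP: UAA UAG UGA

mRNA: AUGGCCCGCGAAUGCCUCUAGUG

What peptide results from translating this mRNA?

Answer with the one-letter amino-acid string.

Answer: MARECL

Derivation:
start AUG at pos 0
pos 0: AUG -> M; peptide=M
pos 3: GCC -> A; peptide=MA
pos 6: CGC -> R; peptide=MAR
pos 9: GAA -> E; peptide=MARE
pos 12: UGC -> C; peptide=MAREC
pos 15: CUC -> L; peptide=MARECL
pos 18: UAG -> STOP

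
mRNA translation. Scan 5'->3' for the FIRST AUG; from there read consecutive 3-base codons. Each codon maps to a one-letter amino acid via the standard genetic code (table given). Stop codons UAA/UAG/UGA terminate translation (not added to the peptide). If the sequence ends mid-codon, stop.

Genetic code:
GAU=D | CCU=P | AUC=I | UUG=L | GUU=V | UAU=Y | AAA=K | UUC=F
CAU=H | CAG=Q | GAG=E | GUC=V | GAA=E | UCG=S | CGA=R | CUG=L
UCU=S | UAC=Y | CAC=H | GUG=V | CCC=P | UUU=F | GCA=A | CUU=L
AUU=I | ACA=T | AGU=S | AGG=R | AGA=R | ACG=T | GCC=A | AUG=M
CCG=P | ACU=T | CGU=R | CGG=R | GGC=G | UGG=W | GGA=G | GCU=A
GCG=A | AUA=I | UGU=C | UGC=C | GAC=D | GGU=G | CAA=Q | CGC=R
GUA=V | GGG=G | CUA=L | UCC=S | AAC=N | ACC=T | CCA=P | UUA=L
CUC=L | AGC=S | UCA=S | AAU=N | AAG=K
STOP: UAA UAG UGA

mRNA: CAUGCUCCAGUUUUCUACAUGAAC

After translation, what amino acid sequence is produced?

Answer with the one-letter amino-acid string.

start AUG at pos 1
pos 1: AUG -> M; peptide=M
pos 4: CUC -> L; peptide=ML
pos 7: CAG -> Q; peptide=MLQ
pos 10: UUU -> F; peptide=MLQF
pos 13: UCU -> S; peptide=MLQFS
pos 16: ACA -> T; peptide=MLQFST
pos 19: UGA -> STOP

Answer: MLQFST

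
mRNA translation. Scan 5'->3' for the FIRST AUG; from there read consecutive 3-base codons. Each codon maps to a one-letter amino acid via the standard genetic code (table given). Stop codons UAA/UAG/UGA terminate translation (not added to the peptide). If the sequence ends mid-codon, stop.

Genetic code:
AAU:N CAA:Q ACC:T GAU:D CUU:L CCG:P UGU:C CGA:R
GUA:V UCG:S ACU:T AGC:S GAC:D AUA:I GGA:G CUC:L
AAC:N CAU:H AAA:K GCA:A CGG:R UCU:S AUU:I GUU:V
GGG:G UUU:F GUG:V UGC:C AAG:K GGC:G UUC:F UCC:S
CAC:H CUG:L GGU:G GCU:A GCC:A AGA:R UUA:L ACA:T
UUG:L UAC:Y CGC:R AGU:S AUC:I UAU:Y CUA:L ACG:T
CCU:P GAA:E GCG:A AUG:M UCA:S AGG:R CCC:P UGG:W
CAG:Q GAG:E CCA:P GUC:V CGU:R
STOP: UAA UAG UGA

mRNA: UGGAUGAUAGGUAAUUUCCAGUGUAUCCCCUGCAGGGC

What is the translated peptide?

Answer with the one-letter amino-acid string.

Answer: MIGNFQCIPCR

Derivation:
start AUG at pos 3
pos 3: AUG -> M; peptide=M
pos 6: AUA -> I; peptide=MI
pos 9: GGU -> G; peptide=MIG
pos 12: AAU -> N; peptide=MIGN
pos 15: UUC -> F; peptide=MIGNF
pos 18: CAG -> Q; peptide=MIGNFQ
pos 21: UGU -> C; peptide=MIGNFQC
pos 24: AUC -> I; peptide=MIGNFQCI
pos 27: CCC -> P; peptide=MIGNFQCIP
pos 30: UGC -> C; peptide=MIGNFQCIPC
pos 33: AGG -> R; peptide=MIGNFQCIPCR
pos 36: only 2 nt remain (<3), stop (end of mRNA)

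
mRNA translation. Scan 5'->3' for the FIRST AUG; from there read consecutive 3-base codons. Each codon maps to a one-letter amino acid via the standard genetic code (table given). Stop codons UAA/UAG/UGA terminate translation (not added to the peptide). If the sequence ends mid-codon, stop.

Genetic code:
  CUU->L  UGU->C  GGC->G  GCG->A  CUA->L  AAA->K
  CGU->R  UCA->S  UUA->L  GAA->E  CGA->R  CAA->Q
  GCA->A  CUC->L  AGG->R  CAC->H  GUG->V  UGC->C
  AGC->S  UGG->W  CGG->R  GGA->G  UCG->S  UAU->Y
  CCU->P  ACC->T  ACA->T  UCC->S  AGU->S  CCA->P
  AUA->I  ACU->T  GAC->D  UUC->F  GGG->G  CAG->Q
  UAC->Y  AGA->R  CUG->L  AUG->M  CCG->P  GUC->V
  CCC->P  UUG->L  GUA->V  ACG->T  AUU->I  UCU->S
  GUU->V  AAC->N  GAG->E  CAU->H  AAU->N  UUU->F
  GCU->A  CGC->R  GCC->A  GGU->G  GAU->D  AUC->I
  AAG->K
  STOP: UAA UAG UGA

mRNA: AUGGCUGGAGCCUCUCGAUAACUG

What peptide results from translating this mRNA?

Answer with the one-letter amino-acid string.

Answer: MAGASR

Derivation:
start AUG at pos 0
pos 0: AUG -> M; peptide=M
pos 3: GCU -> A; peptide=MA
pos 6: GGA -> G; peptide=MAG
pos 9: GCC -> A; peptide=MAGA
pos 12: UCU -> S; peptide=MAGAS
pos 15: CGA -> R; peptide=MAGASR
pos 18: UAA -> STOP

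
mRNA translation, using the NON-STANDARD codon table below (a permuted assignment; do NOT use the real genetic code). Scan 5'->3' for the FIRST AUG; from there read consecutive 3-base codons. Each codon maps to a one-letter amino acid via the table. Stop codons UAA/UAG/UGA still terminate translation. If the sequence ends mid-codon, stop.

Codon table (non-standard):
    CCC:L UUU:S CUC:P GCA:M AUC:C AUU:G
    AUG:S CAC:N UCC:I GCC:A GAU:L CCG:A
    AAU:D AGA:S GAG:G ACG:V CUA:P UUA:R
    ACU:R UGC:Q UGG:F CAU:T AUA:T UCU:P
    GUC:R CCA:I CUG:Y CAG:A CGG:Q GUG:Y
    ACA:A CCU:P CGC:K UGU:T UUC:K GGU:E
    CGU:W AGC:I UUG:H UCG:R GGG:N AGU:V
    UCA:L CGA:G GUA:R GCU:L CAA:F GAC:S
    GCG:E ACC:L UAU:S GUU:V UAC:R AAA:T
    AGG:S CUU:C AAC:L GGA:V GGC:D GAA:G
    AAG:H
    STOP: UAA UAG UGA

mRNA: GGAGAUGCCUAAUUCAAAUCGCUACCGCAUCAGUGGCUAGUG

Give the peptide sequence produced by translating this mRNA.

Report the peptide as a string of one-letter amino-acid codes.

Answer: SPDLDKRKCVD

Derivation:
start AUG at pos 4
pos 4: AUG -> S; peptide=S
pos 7: CCU -> P; peptide=SP
pos 10: AAU -> D; peptide=SPD
pos 13: UCA -> L; peptide=SPDL
pos 16: AAU -> D; peptide=SPDLD
pos 19: CGC -> K; peptide=SPDLDK
pos 22: UAC -> R; peptide=SPDLDKR
pos 25: CGC -> K; peptide=SPDLDKRK
pos 28: AUC -> C; peptide=SPDLDKRKC
pos 31: AGU -> V; peptide=SPDLDKRKCV
pos 34: GGC -> D; peptide=SPDLDKRKCVD
pos 37: UAG -> STOP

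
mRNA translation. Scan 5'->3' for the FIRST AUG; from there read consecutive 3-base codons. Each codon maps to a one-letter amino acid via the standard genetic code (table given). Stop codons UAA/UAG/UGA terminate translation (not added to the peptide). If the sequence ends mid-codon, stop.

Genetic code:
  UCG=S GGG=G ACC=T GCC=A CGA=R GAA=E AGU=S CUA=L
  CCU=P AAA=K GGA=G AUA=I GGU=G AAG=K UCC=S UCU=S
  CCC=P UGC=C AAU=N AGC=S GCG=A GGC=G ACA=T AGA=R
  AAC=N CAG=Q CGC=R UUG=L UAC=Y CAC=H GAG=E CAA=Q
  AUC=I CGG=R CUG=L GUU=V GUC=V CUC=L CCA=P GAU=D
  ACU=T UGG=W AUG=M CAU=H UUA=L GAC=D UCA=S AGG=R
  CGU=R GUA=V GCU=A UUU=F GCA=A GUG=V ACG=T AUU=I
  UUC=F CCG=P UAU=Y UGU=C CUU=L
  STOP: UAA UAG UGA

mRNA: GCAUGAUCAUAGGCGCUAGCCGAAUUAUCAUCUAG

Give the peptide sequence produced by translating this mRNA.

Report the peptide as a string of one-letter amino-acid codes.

start AUG at pos 2
pos 2: AUG -> M; peptide=M
pos 5: AUC -> I; peptide=MI
pos 8: AUA -> I; peptide=MII
pos 11: GGC -> G; peptide=MIIG
pos 14: GCU -> A; peptide=MIIGA
pos 17: AGC -> S; peptide=MIIGAS
pos 20: CGA -> R; peptide=MIIGASR
pos 23: AUU -> I; peptide=MIIGASRI
pos 26: AUC -> I; peptide=MIIGASRII
pos 29: AUC -> I; peptide=MIIGASRIII
pos 32: UAG -> STOP

Answer: MIIGASRIII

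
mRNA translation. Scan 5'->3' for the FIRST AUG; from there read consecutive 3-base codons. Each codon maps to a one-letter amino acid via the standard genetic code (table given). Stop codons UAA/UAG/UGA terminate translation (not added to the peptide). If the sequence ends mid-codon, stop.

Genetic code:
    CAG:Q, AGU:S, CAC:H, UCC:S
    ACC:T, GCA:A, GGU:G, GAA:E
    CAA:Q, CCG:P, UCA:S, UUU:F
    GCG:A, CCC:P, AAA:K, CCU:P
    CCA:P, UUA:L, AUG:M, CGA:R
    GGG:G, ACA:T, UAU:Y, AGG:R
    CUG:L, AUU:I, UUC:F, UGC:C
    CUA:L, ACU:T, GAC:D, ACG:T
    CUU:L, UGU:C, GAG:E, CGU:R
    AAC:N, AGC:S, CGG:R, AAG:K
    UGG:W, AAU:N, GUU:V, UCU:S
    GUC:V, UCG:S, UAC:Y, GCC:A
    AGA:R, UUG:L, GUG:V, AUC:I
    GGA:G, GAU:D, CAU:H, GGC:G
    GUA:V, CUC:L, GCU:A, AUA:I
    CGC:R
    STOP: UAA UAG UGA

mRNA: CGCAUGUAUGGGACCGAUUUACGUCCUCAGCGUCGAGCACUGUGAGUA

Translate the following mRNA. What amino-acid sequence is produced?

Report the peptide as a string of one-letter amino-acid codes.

Answer: MYGTDLRPQRRAL

Derivation:
start AUG at pos 3
pos 3: AUG -> M; peptide=M
pos 6: UAU -> Y; peptide=MY
pos 9: GGG -> G; peptide=MYG
pos 12: ACC -> T; peptide=MYGT
pos 15: GAU -> D; peptide=MYGTD
pos 18: UUA -> L; peptide=MYGTDL
pos 21: CGU -> R; peptide=MYGTDLR
pos 24: CCU -> P; peptide=MYGTDLRP
pos 27: CAG -> Q; peptide=MYGTDLRPQ
pos 30: CGU -> R; peptide=MYGTDLRPQR
pos 33: CGA -> R; peptide=MYGTDLRPQRR
pos 36: GCA -> A; peptide=MYGTDLRPQRRA
pos 39: CUG -> L; peptide=MYGTDLRPQRRAL
pos 42: UGA -> STOP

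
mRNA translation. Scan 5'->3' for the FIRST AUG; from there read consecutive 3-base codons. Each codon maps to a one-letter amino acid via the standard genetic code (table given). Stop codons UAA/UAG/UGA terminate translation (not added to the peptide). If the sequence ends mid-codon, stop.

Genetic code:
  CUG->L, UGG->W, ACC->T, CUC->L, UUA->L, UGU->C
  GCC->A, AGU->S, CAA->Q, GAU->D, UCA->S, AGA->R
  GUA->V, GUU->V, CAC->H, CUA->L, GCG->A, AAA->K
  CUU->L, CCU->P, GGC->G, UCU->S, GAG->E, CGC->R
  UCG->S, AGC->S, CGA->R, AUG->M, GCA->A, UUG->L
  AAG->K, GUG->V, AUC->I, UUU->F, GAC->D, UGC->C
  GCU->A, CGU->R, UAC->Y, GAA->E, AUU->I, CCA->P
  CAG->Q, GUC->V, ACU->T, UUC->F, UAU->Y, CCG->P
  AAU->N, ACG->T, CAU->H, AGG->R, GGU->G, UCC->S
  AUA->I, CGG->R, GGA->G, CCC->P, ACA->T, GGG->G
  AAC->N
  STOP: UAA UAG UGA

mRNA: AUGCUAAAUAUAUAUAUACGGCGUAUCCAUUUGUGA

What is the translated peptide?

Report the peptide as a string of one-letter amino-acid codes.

start AUG at pos 0
pos 0: AUG -> M; peptide=M
pos 3: CUA -> L; peptide=ML
pos 6: AAU -> N; peptide=MLN
pos 9: AUA -> I; peptide=MLNI
pos 12: UAU -> Y; peptide=MLNIY
pos 15: AUA -> I; peptide=MLNIYI
pos 18: CGG -> R; peptide=MLNIYIR
pos 21: CGU -> R; peptide=MLNIYIRR
pos 24: AUC -> I; peptide=MLNIYIRRI
pos 27: CAU -> H; peptide=MLNIYIRRIH
pos 30: UUG -> L; peptide=MLNIYIRRIHL
pos 33: UGA -> STOP

Answer: MLNIYIRRIHL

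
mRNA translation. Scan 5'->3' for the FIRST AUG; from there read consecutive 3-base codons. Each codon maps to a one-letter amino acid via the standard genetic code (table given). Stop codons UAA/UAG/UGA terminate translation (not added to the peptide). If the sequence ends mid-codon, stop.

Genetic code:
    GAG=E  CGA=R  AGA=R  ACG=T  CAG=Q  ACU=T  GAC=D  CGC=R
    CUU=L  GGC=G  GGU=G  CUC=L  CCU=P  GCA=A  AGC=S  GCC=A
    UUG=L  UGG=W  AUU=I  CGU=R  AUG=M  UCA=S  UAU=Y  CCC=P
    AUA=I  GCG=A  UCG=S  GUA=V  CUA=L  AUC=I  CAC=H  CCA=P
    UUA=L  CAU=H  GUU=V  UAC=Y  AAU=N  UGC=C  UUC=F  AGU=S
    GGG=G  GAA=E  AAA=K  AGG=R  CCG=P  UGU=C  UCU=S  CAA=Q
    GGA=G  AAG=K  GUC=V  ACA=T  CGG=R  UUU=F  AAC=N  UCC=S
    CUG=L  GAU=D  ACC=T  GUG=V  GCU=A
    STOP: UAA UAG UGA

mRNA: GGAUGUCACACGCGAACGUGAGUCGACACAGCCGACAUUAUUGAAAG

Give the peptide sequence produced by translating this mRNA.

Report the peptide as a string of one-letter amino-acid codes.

Answer: MSHANVSRHSRHY

Derivation:
start AUG at pos 2
pos 2: AUG -> M; peptide=M
pos 5: UCA -> S; peptide=MS
pos 8: CAC -> H; peptide=MSH
pos 11: GCG -> A; peptide=MSHA
pos 14: AAC -> N; peptide=MSHAN
pos 17: GUG -> V; peptide=MSHANV
pos 20: AGU -> S; peptide=MSHANVS
pos 23: CGA -> R; peptide=MSHANVSR
pos 26: CAC -> H; peptide=MSHANVSRH
pos 29: AGC -> S; peptide=MSHANVSRHS
pos 32: CGA -> R; peptide=MSHANVSRHSR
pos 35: CAU -> H; peptide=MSHANVSRHSRH
pos 38: UAU -> Y; peptide=MSHANVSRHSRHY
pos 41: UGA -> STOP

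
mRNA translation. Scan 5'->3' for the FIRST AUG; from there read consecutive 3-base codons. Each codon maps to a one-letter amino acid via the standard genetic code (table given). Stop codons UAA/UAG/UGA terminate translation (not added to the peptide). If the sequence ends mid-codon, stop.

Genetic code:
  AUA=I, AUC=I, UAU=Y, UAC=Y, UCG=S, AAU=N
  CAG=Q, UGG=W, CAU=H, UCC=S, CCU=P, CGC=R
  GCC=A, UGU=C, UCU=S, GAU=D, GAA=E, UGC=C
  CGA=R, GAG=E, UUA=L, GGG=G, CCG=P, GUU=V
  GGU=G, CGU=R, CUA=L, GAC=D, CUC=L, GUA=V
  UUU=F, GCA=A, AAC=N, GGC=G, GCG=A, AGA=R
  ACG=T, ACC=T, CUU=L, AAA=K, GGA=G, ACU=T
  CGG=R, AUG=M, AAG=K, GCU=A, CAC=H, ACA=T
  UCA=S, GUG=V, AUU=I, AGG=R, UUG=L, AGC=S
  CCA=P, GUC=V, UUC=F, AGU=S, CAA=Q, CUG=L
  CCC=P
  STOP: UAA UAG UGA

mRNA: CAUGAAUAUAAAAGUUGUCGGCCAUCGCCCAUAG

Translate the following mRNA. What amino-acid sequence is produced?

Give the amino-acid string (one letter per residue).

start AUG at pos 1
pos 1: AUG -> M; peptide=M
pos 4: AAU -> N; peptide=MN
pos 7: AUA -> I; peptide=MNI
pos 10: AAA -> K; peptide=MNIK
pos 13: GUU -> V; peptide=MNIKV
pos 16: GUC -> V; peptide=MNIKVV
pos 19: GGC -> G; peptide=MNIKVVG
pos 22: CAU -> H; peptide=MNIKVVGH
pos 25: CGC -> R; peptide=MNIKVVGHR
pos 28: CCA -> P; peptide=MNIKVVGHRP
pos 31: UAG -> STOP

Answer: MNIKVVGHRP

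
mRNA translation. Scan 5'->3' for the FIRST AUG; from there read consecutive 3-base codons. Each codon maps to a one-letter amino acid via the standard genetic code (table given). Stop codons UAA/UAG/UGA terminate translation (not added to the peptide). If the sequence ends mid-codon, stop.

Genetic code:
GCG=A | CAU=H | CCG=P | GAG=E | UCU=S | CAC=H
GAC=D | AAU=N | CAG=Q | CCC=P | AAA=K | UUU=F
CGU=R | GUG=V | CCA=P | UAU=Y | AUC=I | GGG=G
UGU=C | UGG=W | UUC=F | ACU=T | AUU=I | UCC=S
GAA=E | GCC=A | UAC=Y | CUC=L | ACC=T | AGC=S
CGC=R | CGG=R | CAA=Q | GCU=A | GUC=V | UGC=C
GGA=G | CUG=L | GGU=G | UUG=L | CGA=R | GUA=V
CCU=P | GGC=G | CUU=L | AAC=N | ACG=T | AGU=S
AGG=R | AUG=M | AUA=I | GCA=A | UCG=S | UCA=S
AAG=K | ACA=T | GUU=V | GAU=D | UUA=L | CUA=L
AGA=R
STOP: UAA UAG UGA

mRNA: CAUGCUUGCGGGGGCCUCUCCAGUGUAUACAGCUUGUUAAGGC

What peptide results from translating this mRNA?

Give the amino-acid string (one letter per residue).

Answer: MLAGASPVYTAC

Derivation:
start AUG at pos 1
pos 1: AUG -> M; peptide=M
pos 4: CUU -> L; peptide=ML
pos 7: GCG -> A; peptide=MLA
pos 10: GGG -> G; peptide=MLAG
pos 13: GCC -> A; peptide=MLAGA
pos 16: UCU -> S; peptide=MLAGAS
pos 19: CCA -> P; peptide=MLAGASP
pos 22: GUG -> V; peptide=MLAGASPV
pos 25: UAU -> Y; peptide=MLAGASPVY
pos 28: ACA -> T; peptide=MLAGASPVYT
pos 31: GCU -> A; peptide=MLAGASPVYTA
pos 34: UGU -> C; peptide=MLAGASPVYTAC
pos 37: UAA -> STOP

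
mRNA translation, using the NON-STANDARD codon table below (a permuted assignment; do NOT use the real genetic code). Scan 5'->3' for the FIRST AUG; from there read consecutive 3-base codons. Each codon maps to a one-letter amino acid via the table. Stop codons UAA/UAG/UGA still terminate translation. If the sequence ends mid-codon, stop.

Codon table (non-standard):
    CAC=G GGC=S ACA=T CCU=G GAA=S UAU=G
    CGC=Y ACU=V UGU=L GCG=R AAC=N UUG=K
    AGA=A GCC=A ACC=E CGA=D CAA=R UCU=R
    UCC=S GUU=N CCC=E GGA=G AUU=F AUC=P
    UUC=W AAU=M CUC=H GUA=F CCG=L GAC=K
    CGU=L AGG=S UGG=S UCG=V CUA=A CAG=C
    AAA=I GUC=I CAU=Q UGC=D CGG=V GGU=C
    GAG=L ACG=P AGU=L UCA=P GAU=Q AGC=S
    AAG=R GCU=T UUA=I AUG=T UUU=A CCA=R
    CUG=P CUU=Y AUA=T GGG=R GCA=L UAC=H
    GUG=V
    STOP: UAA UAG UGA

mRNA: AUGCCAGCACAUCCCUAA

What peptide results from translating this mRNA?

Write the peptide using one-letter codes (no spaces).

start AUG at pos 0
pos 0: AUG -> T; peptide=T
pos 3: CCA -> R; peptide=TR
pos 6: GCA -> L; peptide=TRL
pos 9: CAU -> Q; peptide=TRLQ
pos 12: CCC -> E; peptide=TRLQE
pos 15: UAA -> STOP

Answer: TRLQE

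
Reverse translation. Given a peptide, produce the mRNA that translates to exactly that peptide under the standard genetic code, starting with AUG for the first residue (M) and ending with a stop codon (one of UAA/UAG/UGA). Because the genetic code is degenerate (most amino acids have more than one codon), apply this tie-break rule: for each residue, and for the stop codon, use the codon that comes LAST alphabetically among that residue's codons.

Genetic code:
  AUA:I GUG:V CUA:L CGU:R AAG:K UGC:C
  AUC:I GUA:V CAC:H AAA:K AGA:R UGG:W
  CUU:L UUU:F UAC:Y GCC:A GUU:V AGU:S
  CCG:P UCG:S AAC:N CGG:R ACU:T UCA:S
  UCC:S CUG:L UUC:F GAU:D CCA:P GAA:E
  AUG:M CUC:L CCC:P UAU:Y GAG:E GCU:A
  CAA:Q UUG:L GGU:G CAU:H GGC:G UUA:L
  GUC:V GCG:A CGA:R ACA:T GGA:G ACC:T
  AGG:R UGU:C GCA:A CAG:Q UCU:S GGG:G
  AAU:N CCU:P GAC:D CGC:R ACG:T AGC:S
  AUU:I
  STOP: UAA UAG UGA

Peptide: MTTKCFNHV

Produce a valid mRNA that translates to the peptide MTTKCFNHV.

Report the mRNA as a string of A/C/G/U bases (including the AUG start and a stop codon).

Answer: mRNA: AUGACUACUAAGUGUUUUAAUCAUGUUUGA

Derivation:
residue 1: M -> AUG (start codon)
residue 2: T codons sorted = ACA,ACC,ACG,ACU -> pick last = ACU
residue 3: T codons sorted = ACA,ACC,ACG,ACU -> pick last = ACU
residue 4: K codons sorted = AAA,AAG -> pick last = AAG
residue 5: C codons sorted = UGC,UGU -> pick last = UGU
residue 6: F codons sorted = UUC,UUU -> pick last = UUU
residue 7: N codons sorted = AAC,AAU -> pick last = AAU
residue 8: H codons sorted = CAC,CAU -> pick last = CAU
residue 9: V codons sorted = GUA,GUC,GUG,GUU -> pick last = GUU
terminator: stop codons sorted = UAA,UAG,UGA -> pick last = UGA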